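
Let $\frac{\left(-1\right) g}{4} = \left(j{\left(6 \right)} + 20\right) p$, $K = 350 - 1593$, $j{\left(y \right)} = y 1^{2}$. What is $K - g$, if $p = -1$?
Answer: $-1347$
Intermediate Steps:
$j{\left(y \right)} = y$ ($j{\left(y \right)} = y 1 = y$)
$K = -1243$
$g = 104$ ($g = - 4 \left(6 + 20\right) \left(-1\right) = - 4 \cdot 26 \left(-1\right) = \left(-4\right) \left(-26\right) = 104$)
$K - g = -1243 - 104 = -1347$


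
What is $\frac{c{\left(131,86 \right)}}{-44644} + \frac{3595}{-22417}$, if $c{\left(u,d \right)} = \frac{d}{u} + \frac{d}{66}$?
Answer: $- \frac{694010557547}{4326391601004} \approx -0.16041$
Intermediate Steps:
$c{\left(u,d \right)} = \frac{d}{66} + \frac{d}{u}$ ($c{\left(u,d \right)} = \frac{d}{u} + d \frac{1}{66} = \frac{d}{u} + \frac{d}{66} = \frac{d}{66} + \frac{d}{u}$)
$\frac{c{\left(131,86 \right)}}{-44644} + \frac{3595}{-22417} = \frac{\frac{1}{66} \cdot 86 + \frac{86}{131}}{-44644} + \frac{3595}{-22417} = \left(\frac{43}{33} + 86 \cdot \frac{1}{131}\right) \left(- \frac{1}{44644}\right) + 3595 \left(- \frac{1}{22417}\right) = \left(\frac{43}{33} + \frac{86}{131}\right) \left(- \frac{1}{44644}\right) - \frac{3595}{22417} = \frac{8471}{4323} \left(- \frac{1}{44644}\right) - \frac{3595}{22417} = - \frac{8471}{192996012} - \frac{3595}{22417} = - \frac{694010557547}{4326391601004}$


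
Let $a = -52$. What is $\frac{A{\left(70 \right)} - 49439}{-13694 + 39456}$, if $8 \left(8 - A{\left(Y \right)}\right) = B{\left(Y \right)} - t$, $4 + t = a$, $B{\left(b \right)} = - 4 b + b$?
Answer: $- \frac{197647}{103048} \approx -1.918$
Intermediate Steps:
$B{\left(b \right)} = - 3 b$
$t = -56$ ($t = -4 - 52 = -56$)
$A{\left(Y \right)} = 1 + \frac{3 Y}{8}$ ($A{\left(Y \right)} = 8 - \frac{- 3 Y - -56}{8} = 8 - \frac{- 3 Y + 56}{8} = 8 - \frac{56 - 3 Y}{8} = 8 + \left(-7 + \frac{3 Y}{8}\right) = 1 + \frac{3 Y}{8}$)
$\frac{A{\left(70 \right)} - 49439}{-13694 + 39456} = \frac{\left(1 + \frac{3}{8} \cdot 70\right) - 49439}{-13694 + 39456} = \frac{\left(1 + \frac{105}{4}\right) - 49439}{25762} = \left(\frac{109}{4} - 49439\right) \frac{1}{25762} = \left(- \frac{197647}{4}\right) \frac{1}{25762} = - \frac{197647}{103048}$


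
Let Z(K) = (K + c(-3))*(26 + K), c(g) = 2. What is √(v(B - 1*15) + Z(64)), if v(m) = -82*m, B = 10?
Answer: 5*√254 ≈ 79.687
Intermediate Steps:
Z(K) = (2 + K)*(26 + K) (Z(K) = (K + 2)*(26 + K) = (2 + K)*(26 + K))
v(m) = -82*m (v(m) = -41*2*m = -82*m)
√(v(B - 1*15) + Z(64)) = √(-82*(10 - 1*15) + (52 + 64² + 28*64)) = √(-82*(10 - 15) + (52 + 4096 + 1792)) = √(-82*(-5) + 5940) = √(410 + 5940) = √6350 = 5*√254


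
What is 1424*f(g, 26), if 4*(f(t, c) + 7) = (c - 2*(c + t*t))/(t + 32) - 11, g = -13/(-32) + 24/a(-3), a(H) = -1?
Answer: -66856177/1076 ≈ -62134.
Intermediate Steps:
g = -755/32 (g = -13/(-32) + 24/(-1) = -13*(-1/32) + 24*(-1) = 13/32 - 24 = -755/32 ≈ -23.594)
f(t, c) = -39/4 + (-c - 2*t²)/(4*(32 + t)) (f(t, c) = -7 + ((c - 2*(c + t*t))/(t + 32) - 11)/4 = -7 + ((c - 2*(c + t²))/(32 + t) - 11)/4 = -7 + ((c + (-2*c - 2*t²))/(32 + t) - 11)/4 = -7 + ((-c - 2*t²)/(32 + t) - 11)/4 = -7 + (-11 + (-c - 2*t²)/(32 + t))/4 = -7 + (-11/4 + (-c - 2*t²)/(4*(32 + t))) = -39/4 + (-c - 2*t²)/(4*(32 + t)))
1424*f(g, 26) = 1424*((-1248 - 1*26 - 39*(-755/32) - 2*(-755/32)²)/(4*(32 - 755/32))) = 1424*((-1248 - 26 + 29445/32 - 2*570025/1024)/(4*(269/32))) = 1424*((¼)*(32/269)*(-1248 - 26 + 29445/32 - 570025/512)) = 1424*((¼)*(32/269)*(-751193/512)) = 1424*(-751193/17216) = -66856177/1076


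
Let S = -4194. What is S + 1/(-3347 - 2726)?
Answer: -25470163/6073 ≈ -4194.0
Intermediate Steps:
S + 1/(-3347 - 2726) = -4194 + 1/(-3347 - 2726) = -4194 + 1/(-6073) = -4194 - 1/6073 = -25470163/6073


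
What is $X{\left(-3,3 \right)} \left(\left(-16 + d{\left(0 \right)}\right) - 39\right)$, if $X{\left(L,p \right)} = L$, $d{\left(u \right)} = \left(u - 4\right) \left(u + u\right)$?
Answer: $165$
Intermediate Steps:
$d{\left(u \right)} = 2 u \left(-4 + u\right)$ ($d{\left(u \right)} = \left(-4 + u\right) 2 u = 2 u \left(-4 + u\right)$)
$X{\left(-3,3 \right)} \left(\left(-16 + d{\left(0 \right)}\right) - 39\right) = - 3 \left(\left(-16 + 2 \cdot 0 \left(-4 + 0\right)\right) - 39\right) = - 3 \left(\left(-16 + 2 \cdot 0 \left(-4\right)\right) - 39\right) = - 3 \left(\left(-16 + 0\right) - 39\right) = - 3 \left(-16 - 39\right) = \left(-3\right) \left(-55\right) = 165$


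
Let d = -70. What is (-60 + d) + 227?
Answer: 97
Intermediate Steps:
(-60 + d) + 227 = (-60 - 70) + 227 = -130 + 227 = 97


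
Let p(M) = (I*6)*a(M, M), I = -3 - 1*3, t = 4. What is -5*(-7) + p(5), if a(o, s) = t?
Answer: -109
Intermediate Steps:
a(o, s) = 4
I = -6 (I = -3 - 3 = -6)
p(M) = -144 (p(M) = -6*6*4 = -36*4 = -144)
-5*(-7) + p(5) = -5*(-7) - 144 = 35 - 144 = -109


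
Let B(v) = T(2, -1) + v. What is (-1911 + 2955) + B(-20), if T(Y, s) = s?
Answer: 1023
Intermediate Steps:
B(v) = -1 + v
(-1911 + 2955) + B(-20) = (-1911 + 2955) + (-1 - 20) = 1044 - 21 = 1023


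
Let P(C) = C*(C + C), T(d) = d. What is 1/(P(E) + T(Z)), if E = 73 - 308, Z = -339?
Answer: 1/110111 ≈ 9.0817e-6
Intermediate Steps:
E = -235
P(C) = 2*C² (P(C) = C*(2*C) = 2*C²)
1/(P(E) + T(Z)) = 1/(2*(-235)² - 339) = 1/(2*55225 - 339) = 1/(110450 - 339) = 1/110111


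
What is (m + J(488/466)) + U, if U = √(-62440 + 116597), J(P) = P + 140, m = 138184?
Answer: 32229736/233 + √54157 ≈ 1.3856e+5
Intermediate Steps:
J(P) = 140 + P
U = √54157 ≈ 232.72
(m + J(488/466)) + U = (138184 + (140 + 488/466)) + √54157 = (138184 + (140 + 488*(1/466))) + √54157 = (138184 + (140 + 244/233)) + √54157 = (138184 + 32864/233) + √54157 = 32229736/233 + √54157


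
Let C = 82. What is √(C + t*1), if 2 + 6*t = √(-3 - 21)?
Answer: √(735 + 3*I*√6)/3 ≈ 9.0371 + 0.045175*I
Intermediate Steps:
t = -⅓ + I*√6/3 (t = -⅓ + √(-3 - 21)/6 = -⅓ + √(-24)/6 = -⅓ + (2*I*√6)/6 = -⅓ + I*√6/3 ≈ -0.33333 + 0.8165*I)
√(C + t*1) = √(82 + (-⅓ + I*√6/3)*1) = √(82 + (-⅓ + I*√6/3)) = √(245/3 + I*√6/3)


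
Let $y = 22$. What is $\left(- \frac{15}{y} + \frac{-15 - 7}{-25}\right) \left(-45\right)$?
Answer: $- \frac{981}{110} \approx -8.9182$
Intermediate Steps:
$\left(- \frac{15}{y} + \frac{-15 - 7}{-25}\right) \left(-45\right) = \left(- \frac{15}{22} + \frac{-15 - 7}{-25}\right) \left(-45\right) = \left(\left(-15\right) \frac{1}{22} - - \frac{22}{25}\right) \left(-45\right) = \left(- \frac{15}{22} + \frac{22}{25}\right) \left(-45\right) = \frac{109}{550} \left(-45\right) = - \frac{981}{110}$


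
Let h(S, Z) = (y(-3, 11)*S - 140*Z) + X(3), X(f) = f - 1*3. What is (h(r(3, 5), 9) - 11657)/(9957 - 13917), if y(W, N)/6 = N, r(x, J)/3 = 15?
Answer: 9947/3960 ≈ 2.5119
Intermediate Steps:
r(x, J) = 45 (r(x, J) = 3*15 = 45)
y(W, N) = 6*N
X(f) = -3 + f (X(f) = f - 3 = -3 + f)
h(S, Z) = -140*Z + 66*S (h(S, Z) = ((6*11)*S - 140*Z) + (-3 + 3) = (66*S - 140*Z) + 0 = (-140*Z + 66*S) + 0 = -140*Z + 66*S)
(h(r(3, 5), 9) - 11657)/(9957 - 13917) = ((-140*9 + 66*45) - 11657)/(9957 - 13917) = ((-1260 + 2970) - 11657)/(-3960) = (1710 - 11657)*(-1/3960) = -9947*(-1/3960) = 9947/3960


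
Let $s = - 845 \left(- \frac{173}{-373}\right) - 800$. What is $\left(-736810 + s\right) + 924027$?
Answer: $\frac{69387356}{373} \approx 1.8603 \cdot 10^{5}$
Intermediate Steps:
$s = - \frac{444585}{373}$ ($s = - 845 \left(\left(-173\right) \left(- \frac{1}{373}\right)\right) - 800 = \left(-845\right) \frac{173}{373} - 800 = - \frac{146185}{373} - 800 = - \frac{444585}{373} \approx -1191.9$)
$\left(-736810 + s\right) + 924027 = \left(-736810 - \frac{444585}{373}\right) + 924027 = - \frac{275274715}{373} + 924027 = \frac{69387356}{373}$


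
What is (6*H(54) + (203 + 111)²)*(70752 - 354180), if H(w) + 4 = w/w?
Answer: -27939765384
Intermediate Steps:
H(w) = -3 (H(w) = -4 + w/w = -4 + 1 = -3)
(6*H(54) + (203 + 111)²)*(70752 - 354180) = (6*(-3) + (203 + 111)²)*(70752 - 354180) = (-18 + 314²)*(-283428) = (-18 + 98596)*(-283428) = 98578*(-283428) = -27939765384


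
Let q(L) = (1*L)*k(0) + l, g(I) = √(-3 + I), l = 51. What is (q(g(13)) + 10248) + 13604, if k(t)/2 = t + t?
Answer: 23903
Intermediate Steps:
k(t) = 4*t (k(t) = 2*(t + t) = 2*(2*t) = 4*t)
q(L) = 51 (q(L) = (1*L)*(4*0) + 51 = L*0 + 51 = 0 + 51 = 51)
(q(g(13)) + 10248) + 13604 = (51 + 10248) + 13604 = 10299 + 13604 = 23903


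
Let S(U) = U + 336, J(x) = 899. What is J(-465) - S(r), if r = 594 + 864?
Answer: -895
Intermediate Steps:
r = 1458
S(U) = 336 + U
J(-465) - S(r) = 899 - (336 + 1458) = 899 - 1*1794 = 899 - 1794 = -895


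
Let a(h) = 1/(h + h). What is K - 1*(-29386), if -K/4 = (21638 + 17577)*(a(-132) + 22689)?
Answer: -21353799359/6 ≈ -3.5590e+9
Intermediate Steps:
a(h) = 1/(2*h)
K = -21353975675/6 (K = -4*(21638 + 17577)*((½)/(-132) + 22689) = -156860*((½)*(-1/132) + 22689) = -156860*(-1/264 + 22689) = -156860*5989895/264 = -4*21353975675/24 = -21353975675/6 ≈ -3.5590e+9)
K - 1*(-29386) = -21353975675/6 - 1*(-29386) = -21353975675/6 + 29386 = -21353799359/6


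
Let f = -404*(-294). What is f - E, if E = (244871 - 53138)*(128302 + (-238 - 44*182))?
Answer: -23018578272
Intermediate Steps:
f = 118776
E = 23018697048 (E = 191733*(128302 + (-238 - 8008)) = 191733*(128302 - 8246) = 191733*120056 = 23018697048)
f - E = 118776 - 1*23018697048 = 118776 - 23018697048 = -23018578272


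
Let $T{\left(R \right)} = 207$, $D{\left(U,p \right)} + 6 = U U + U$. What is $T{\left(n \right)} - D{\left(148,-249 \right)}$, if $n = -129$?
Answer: $-21839$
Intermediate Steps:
$D{\left(U,p \right)} = -6 + U + U^{2}$ ($D{\left(U,p \right)} = -6 + \left(U U + U\right) = -6 + \left(U^{2} + U\right) = -6 + \left(U + U^{2}\right) = -6 + U + U^{2}$)
$T{\left(n \right)} - D{\left(148,-249 \right)} = 207 - \left(-6 + 148 + 148^{2}\right) = 207 - \left(-6 + 148 + 21904\right) = 207 - 22046 = -21839$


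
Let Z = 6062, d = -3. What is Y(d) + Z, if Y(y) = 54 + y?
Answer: 6113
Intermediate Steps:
Y(d) + Z = (54 - 3) + 6062 = 51 + 6062 = 6113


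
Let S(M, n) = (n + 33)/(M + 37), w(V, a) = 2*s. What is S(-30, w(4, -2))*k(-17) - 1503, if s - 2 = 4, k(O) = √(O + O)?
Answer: -1503 + 45*I*√34/7 ≈ -1503.0 + 37.485*I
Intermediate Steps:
k(O) = √2*√O (k(O) = √(2*O) = √2*√O)
s = 6 (s = 2 + 4 = 6)
w(V, a) = 12 (w(V, a) = 2*6 = 12)
S(M, n) = (33 + n)/(37 + M)
S(-30, w(4, -2))*k(-17) - 1503 = ((33 + 12)/(37 - 30))*(√2*√(-17)) - 1503 = (45/7)*(√2*(I*√17)) - 1503 = ((⅐)*45)*(I*√34) - 1503 = 45*(I*√34)/7 - 1503 = 45*I*√34/7 - 1503 = -1503 + 45*I*√34/7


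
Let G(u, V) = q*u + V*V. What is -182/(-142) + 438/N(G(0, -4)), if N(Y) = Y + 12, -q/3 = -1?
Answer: 16823/994 ≈ 16.925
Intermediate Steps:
q = 3 (q = -3*(-1) = 3)
G(u, V) = V² + 3*u (G(u, V) = 3*u + V*V = 3*u + V² = V² + 3*u)
N(Y) = 12 + Y
-182/(-142) + 438/N(G(0, -4)) = -182/(-142) + 438/(12 + ((-4)² + 3*0)) = -182*(-1/142) + 438/(12 + (16 + 0)) = 91/71 + 438/(12 + 16) = 91/71 + 438/28 = 91/71 + 438*(1/28) = 91/71 + 219/14 = 16823/994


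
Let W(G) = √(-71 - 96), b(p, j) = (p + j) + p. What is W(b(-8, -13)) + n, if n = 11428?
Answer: 11428 + I*√167 ≈ 11428.0 + 12.923*I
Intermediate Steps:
b(p, j) = j + 2*p (b(p, j) = (j + p) + p = j + 2*p)
W(G) = I*√167 (W(G) = √(-167) = I*√167)
W(b(-8, -13)) + n = I*√167 + 11428 = 11428 + I*√167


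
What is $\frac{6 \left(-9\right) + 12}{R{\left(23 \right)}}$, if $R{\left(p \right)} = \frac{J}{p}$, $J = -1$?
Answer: $966$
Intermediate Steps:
$R{\left(p \right)} = - \frac{1}{p}$
$\frac{6 \left(-9\right) + 12}{R{\left(23 \right)}} = \frac{6 \left(-9\right) + 12}{\left(-1\right) \frac{1}{23}} = \frac{-54 + 12}{\left(-1\right) \frac{1}{23}} = - \frac{42}{- \frac{1}{23}} = \left(-42\right) \left(-23\right) = 966$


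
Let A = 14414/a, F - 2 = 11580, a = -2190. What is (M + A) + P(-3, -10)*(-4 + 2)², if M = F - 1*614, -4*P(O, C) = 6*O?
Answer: 12022463/1095 ≈ 10979.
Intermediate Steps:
F = 11582 (F = 2 + 11580 = 11582)
P(O, C) = -3*O/2
M = 10968 (M = 11582 - 1*614 = 11582 - 614 = 10968)
A = -7207/1095 (A = 14414/(-2190) = 14414*(-1/2190) = -7207/1095 ≈ -6.5817)
(M + A) + P(-3, -10)*(-4 + 2)² = (10968 - 7207/1095) + (-3/2*(-3))*(-4 + 2)² = 12002753/1095 + (9/2)*(-2)² = 12002753/1095 + (9/2)*4 = 12002753/1095 + 18 = 12022463/1095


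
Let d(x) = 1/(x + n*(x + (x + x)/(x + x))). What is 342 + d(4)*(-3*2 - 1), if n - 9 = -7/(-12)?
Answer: 30426/89 ≈ 341.87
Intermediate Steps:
n = 115/12 (n = 9 - 7/(-12) = 9 - 7*(-1/12) = 9 + 7/12 = 115/12 ≈ 9.5833)
d(x) = 1/(115/12 + 127*x/12) (d(x) = 1/(x + 115*(x + (x + x)/(x + x))/12) = 1/(x + 115*(x + (2*x)/((2*x)))/12) = 1/(x + 115*(x + (2*x)*(1/(2*x)))/12) = 1/(x + 115*(x + 1)/12) = 1/(x + 115*(1 + x)/12) = 1/(x + (115/12 + 115*x/12)) = 1/(115/12 + 127*x/12))
342 + d(4)*(-3*2 - 1) = 342 + (12/(115 + 127*4))*(-3*2 - 1) = 342 + (12/(115 + 508))*(-6 - 1) = 342 + (12/623)*(-7) = 342 - 12/89 = 30426/89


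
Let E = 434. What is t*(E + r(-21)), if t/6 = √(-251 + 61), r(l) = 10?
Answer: 2664*I*√190 ≈ 36721.0*I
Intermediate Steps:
t = 6*I*√190 (t = 6*√(-251 + 61) = 6*√(-190) = 6*(I*√190) = 6*I*√190 ≈ 82.704*I)
t*(E + r(-21)) = (6*I*√190)*(434 + 10) = (6*I*√190)*444 = 2664*I*√190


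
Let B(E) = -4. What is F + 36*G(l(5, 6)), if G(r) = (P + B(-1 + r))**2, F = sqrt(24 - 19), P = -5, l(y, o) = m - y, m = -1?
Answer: 2916 + sqrt(5) ≈ 2918.2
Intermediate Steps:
l(y, o) = -1 - y
F = sqrt(5) ≈ 2.2361
G(r) = 81 (G(r) = (-5 - 4)**2 = (-9)**2 = 81)
F + 36*G(l(5, 6)) = sqrt(5) + 36*81 = sqrt(5) + 2916 = 2916 + sqrt(5)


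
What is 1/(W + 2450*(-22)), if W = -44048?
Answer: -1/97948 ≈ -1.0209e-5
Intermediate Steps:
1/(W + 2450*(-22)) = 1/(-44048 + 2450*(-22)) = 1/(-44048 - 53900) = 1/(-97948) = -1/97948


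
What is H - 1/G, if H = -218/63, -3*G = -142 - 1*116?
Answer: -18811/5418 ≈ -3.4719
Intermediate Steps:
G = 86 (G = -(-142 - 1*116)/3 = -(-142 - 116)/3 = -1/3*(-258) = 86)
H = -218/63 (H = -218*1/63 = -218/63 ≈ -3.4603)
H - 1/G = -218/63 - 1/86 = -18811/5418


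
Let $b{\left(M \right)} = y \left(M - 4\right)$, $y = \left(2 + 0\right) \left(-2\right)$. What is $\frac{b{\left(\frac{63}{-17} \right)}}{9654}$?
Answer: $\frac{262}{82059} \approx 0.0031928$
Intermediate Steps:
$y = -4$ ($y = 2 \left(-2\right) = -4$)
$b{\left(M \right)} = 16 - 4 M$ ($b{\left(M \right)} = - 4 \left(M - 4\right) = - 4 \left(-4 + M\right) = 16 - 4 M$)
$\frac{b{\left(\frac{63}{-17} \right)}}{9654} = \frac{16 - 4 \frac{63}{-17}}{9654} = \left(16 - 4 \cdot 63 \left(- \frac{1}{17}\right)\right) \frac{1}{9654} = \left(16 - - \frac{252}{17}\right) \frac{1}{9654} = \left(16 + \frac{252}{17}\right) \frac{1}{9654} = \frac{524}{17} \cdot \frac{1}{9654} = \frac{262}{82059}$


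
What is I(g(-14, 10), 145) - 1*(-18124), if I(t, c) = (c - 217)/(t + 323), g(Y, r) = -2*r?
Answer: 1830500/101 ≈ 18124.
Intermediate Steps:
I(t, c) = (-217 + c)/(323 + t)
I(g(-14, 10), 145) - 1*(-18124) = (-217 + 145)/(323 - 2*10) - 1*(-18124) = -72/(323 - 20) + 18124 = -72/303 + 18124 = (1/303)*(-72) + 18124 = -24/101 + 18124 = 1830500/101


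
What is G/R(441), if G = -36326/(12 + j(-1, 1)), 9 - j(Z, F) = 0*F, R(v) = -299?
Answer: 36326/6279 ≈ 5.7853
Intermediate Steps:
j(Z, F) = 9 (j(Z, F) = 9 - 0*F = 9 - 1*0 = 9 + 0 = 9)
G = -36326/21 (G = -36326/(12 + 9) = -36326/21 ≈ -1729.8)
G/R(441) = -36326/21/(-299) = -36326/21*(-1/299) = 36326/6279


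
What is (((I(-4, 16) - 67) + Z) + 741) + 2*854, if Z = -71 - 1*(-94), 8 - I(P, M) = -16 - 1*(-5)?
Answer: 2424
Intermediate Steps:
I(P, M) = 19 (I(P, M) = 8 - (-16 - 1*(-5)) = 8 - (-16 + 5) = 8 - 1*(-11) = 8 + 11 = 19)
Z = 23 (Z = -71 + 94 = 23)
(((I(-4, 16) - 67) + Z) + 741) + 2*854 = (((19 - 67) + 23) + 741) + 2*854 = ((-48 + 23) + 741) + 1708 = (-25 + 741) + 1708 = 716 + 1708 = 2424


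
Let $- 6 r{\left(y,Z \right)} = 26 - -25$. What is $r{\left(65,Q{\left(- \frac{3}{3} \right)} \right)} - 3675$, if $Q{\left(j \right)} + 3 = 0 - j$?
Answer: $- \frac{7367}{2} \approx -3683.5$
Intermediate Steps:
$Q{\left(j \right)} = -3 - j$ ($Q{\left(j \right)} = -3 + \left(0 - j\right) = -3 - j$)
$r{\left(y,Z \right)} = - \frac{17}{2}$ ($r{\left(y,Z \right)} = - \frac{26 - -25}{6} = - \frac{26 + 25}{6} = \left(- \frac{1}{6}\right) 51 = - \frac{17}{2}$)
$r{\left(65,Q{\left(- \frac{3}{3} \right)} \right)} - 3675 = - \frac{17}{2} - 3675 = - \frac{7367}{2}$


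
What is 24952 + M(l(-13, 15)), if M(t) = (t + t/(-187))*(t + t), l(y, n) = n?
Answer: 4749724/187 ≈ 25400.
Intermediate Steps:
M(t) = 372*t**2/187 (M(t) = (t + t*(-1/187))*(2*t) = (t - t/187)*(2*t) = (186*t/187)*(2*t) = 372*t**2/187)
24952 + M(l(-13, 15)) = 24952 + (372/187)*15**2 = 24952 + (372/187)*225 = 24952 + 83700/187 = 4749724/187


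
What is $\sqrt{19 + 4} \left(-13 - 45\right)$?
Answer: $- 58 \sqrt{23} \approx -278.16$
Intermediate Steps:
$\sqrt{19 + 4} \left(-13 - 45\right) = \sqrt{23} \left(-58\right) = - 58 \sqrt{23}$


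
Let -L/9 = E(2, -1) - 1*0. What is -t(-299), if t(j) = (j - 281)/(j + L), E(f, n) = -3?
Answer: -145/68 ≈ -2.1324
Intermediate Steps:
L = 27 (L = -9*(-3 - 1*0) = -9*(-3 + 0) = -9*(-3) = 27)
t(j) = (-281 + j)/(27 + j) (t(j) = (j - 281)/(j + 27) = (-281 + j)/(27 + j))
-t(-299) = -(-281 - 299)/(27 - 299) = -(-580)/(-272) = -(-1)*(-580)/272 = -1*145/68 = -145/68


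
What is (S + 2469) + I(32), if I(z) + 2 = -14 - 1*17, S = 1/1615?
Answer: 3934141/1615 ≈ 2436.0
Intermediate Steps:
S = 1/1615 ≈ 0.00061920
I(z) = -33 (I(z) = -2 + (-14 - 1*17) = -2 + (-14 - 17) = -2 - 31 = -33)
(S + 2469) + I(32) = (1/1615 + 2469) - 33 = 3987436/1615 - 33 = 3934141/1615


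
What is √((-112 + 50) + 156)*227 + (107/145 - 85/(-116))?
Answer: 853/580 + 227*√94 ≈ 2202.3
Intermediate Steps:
√((-112 + 50) + 156)*227 + (107/145 - 85/(-116)) = √(-62 + 156)*227 + (107*(1/145) - 85*(-1/116)) = √94*227 + (107/145 + 85/116) = 227*√94 + 853/580 = 853/580 + 227*√94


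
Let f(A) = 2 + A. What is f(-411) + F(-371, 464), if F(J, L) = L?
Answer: 55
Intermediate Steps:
f(-411) + F(-371, 464) = (2 - 411) + 464 = -409 + 464 = 55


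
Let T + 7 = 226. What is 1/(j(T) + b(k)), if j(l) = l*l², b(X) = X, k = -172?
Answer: 1/10503287 ≈ 9.5208e-8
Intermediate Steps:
T = 219 (T = -7 + 226 = 219)
j(l) = l³
1/(j(T) + b(k)) = 1/(219³ - 172) = 1/(10503459 - 172) = 1/10503287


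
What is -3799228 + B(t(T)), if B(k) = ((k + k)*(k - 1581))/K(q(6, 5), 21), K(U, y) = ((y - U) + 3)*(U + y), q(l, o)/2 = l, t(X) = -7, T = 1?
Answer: -376118014/99 ≈ -3.7992e+6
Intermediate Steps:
q(l, o) = 2*l
K(U, y) = (U + y)*(3 + y - U) (K(U, y) = (3 + y - U)*(U + y) = (U + y)*(3 + y - U))
B(k) = k*(-1581 + k)/198 (B(k) = ((k + k)*(k - 1581))/(21² - (2*6)² + 3*(2*6) + 3*21) = ((2*k)*(-1581 + k))/(441 - 1*12² + 3*12 + 63) = (2*k*(-1581 + k))/(441 - 1*144 + 36 + 63) = (2*k*(-1581 + k))/(441 - 144 + 36 + 63) = (2*k*(-1581 + k))/396 = (2*k*(-1581 + k))*(1/396) = k*(-1581 + k)/198)
-3799228 + B(t(T)) = -3799228 + (1/198)*(-7)*(-1581 - 7) = -3799228 + (1/198)*(-7)*(-1588) = -3799228 + 5558/99 = -376118014/99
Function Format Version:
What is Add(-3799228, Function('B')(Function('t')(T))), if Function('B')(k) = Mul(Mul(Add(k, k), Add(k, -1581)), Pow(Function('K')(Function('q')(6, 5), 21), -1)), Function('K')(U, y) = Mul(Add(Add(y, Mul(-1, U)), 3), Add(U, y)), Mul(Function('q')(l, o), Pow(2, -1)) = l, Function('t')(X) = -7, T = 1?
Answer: Rational(-376118014, 99) ≈ -3.7992e+6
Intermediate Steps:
Function('q')(l, o) = Mul(2, l)
Function('K')(U, y) = Mul(Add(U, y), Add(3, y, Mul(-1, U))) (Function('K')(U, y) = Mul(Add(3, y, Mul(-1, U)), Add(U, y)) = Mul(Add(U, y), Add(3, y, Mul(-1, U))))
Function('B')(k) = Mul(Rational(1, 198), k, Add(-1581, k)) (Function('B')(k) = Mul(Mul(Add(k, k), Add(k, -1581)), Pow(Add(Pow(21, 2), Mul(-1, Pow(Mul(2, 6), 2)), Mul(3, Mul(2, 6)), Mul(3, 21)), -1)) = Mul(Mul(Mul(2, k), Add(-1581, k)), Pow(Add(441, Mul(-1, Pow(12, 2)), Mul(3, 12), 63), -1)) = Mul(Mul(2, k, Add(-1581, k)), Pow(Add(441, Mul(-1, 144), 36, 63), -1)) = Mul(Mul(2, k, Add(-1581, k)), Pow(Add(441, -144, 36, 63), -1)) = Mul(Mul(2, k, Add(-1581, k)), Pow(396, -1)) = Mul(Mul(2, k, Add(-1581, k)), Rational(1, 396)) = Mul(Rational(1, 198), k, Add(-1581, k)))
Add(-3799228, Function('B')(Function('t')(T))) = Add(-3799228, Mul(Rational(1, 198), -7, Add(-1581, -7))) = Add(-3799228, Mul(Rational(1, 198), -7, -1588)) = Add(-3799228, Rational(5558, 99)) = Rational(-376118014, 99)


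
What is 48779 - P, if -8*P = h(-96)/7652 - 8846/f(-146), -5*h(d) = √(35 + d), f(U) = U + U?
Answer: 56978295/1168 - I*√61/306080 ≈ 48783.0 - 2.5517e-5*I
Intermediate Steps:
f(U) = 2*U
h(d) = -√(35 + d)/5
P = -4423/1168 + I*√61/306080 (P = -(-√(35 - 96)/5/7652 - 8846/(2*(-146)))/8 = -(-I*√61/5*(1/7652) - 8846/(-292))/8 = -(-I*√61/5*(1/7652) - 8846*(-1/292))/8 = -(-I*√61/5*(1/7652) + 4423/146)/8 = -(-I*√61/38260 + 4423/146)/8 = -(4423/146 - I*√61/38260)/8 = -4423/1168 + I*√61/306080 ≈ -3.7868 + 2.5517e-5*I)
48779 - P = 48779 - (-4423/1168 + I*√61/306080) = 48779 + (4423/1168 - I*√61/306080) = 56978295/1168 - I*√61/306080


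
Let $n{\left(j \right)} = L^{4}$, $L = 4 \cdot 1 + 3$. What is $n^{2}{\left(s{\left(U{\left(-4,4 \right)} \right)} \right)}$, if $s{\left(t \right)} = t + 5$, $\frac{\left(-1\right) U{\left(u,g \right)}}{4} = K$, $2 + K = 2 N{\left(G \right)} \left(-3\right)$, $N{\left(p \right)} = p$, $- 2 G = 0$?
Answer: $5764801$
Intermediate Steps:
$G = 0$ ($G = \left(- \frac{1}{2}\right) 0 = 0$)
$K = -2$ ($K = -2 + 2 \cdot 0 \left(-3\right) = -2 + 0 \left(-3\right) = -2 + 0 = -2$)
$U{\left(u,g \right)} = 8$ ($U{\left(u,g \right)} = \left(-4\right) \left(-2\right) = 8$)
$L = 7$ ($L = 4 + 3 = 7$)
$s{\left(t \right)} = 5 + t$
$n{\left(j \right)} = 2401$ ($n{\left(j \right)} = 7^{4} = 2401$)
$n^{2}{\left(s{\left(U{\left(-4,4 \right)} \right)} \right)} = 2401^{2} = 5764801$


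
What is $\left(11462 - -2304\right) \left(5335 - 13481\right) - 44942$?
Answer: $-112182778$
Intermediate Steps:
$\left(11462 - -2304\right) \left(5335 - 13481\right) - 44942 = \left(11462 + 2304\right) \left(-8146\right) - 44942 = 13766 \left(-8146\right) - 44942 = -112137836 - 44942 = -112182778$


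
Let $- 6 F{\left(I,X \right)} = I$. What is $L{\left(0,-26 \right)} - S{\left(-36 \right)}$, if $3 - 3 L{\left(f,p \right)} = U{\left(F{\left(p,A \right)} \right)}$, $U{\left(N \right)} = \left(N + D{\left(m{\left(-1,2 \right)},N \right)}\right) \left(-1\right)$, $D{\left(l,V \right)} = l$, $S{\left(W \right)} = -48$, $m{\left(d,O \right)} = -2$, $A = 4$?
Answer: $\frac{448}{9} \approx 49.778$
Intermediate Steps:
$F{\left(I,X \right)} = - \frac{I}{6}$
$U{\left(N \right)} = 2 - N$ ($U{\left(N \right)} = \left(N - 2\right) \left(-1\right) = \left(-2 + N\right) \left(-1\right) = 2 - N$)
$L{\left(f,p \right)} = \frac{1}{3} - \frac{p}{18}$ ($L{\left(f,p \right)} = 1 - \frac{2 - - \frac{p}{6}}{3} = 1 - \frac{2 + \frac{p}{6}}{3} = 1 - \left(\frac{2}{3} + \frac{p}{18}\right) = \frac{1}{3} - \frac{p}{18}$)
$L{\left(0,-26 \right)} - S{\left(-36 \right)} = \left(\frac{1}{3} - - \frac{13}{9}\right) - -48 = \left(\frac{1}{3} + \frac{13}{9}\right) + 48 = \frac{16}{9} + 48 = \frac{448}{9}$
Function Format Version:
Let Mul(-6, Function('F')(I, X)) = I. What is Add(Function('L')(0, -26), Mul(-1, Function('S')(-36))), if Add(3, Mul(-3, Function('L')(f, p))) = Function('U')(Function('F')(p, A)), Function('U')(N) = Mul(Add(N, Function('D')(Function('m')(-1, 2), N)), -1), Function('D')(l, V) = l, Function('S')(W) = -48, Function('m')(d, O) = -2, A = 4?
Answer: Rational(448, 9) ≈ 49.778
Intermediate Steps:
Function('F')(I, X) = Mul(Rational(-1, 6), I)
Function('U')(N) = Add(2, Mul(-1, N)) (Function('U')(N) = Mul(Add(N, -2), -1) = Mul(Add(-2, N), -1) = Add(2, Mul(-1, N)))
Function('L')(f, p) = Add(Rational(1, 3), Mul(Rational(-1, 18), p)) (Function('L')(f, p) = Add(1, Mul(Rational(-1, 3), Add(2, Mul(-1, Mul(Rational(-1, 6), p))))) = Add(1, Mul(Rational(-1, 3), Add(2, Mul(Rational(1, 6), p)))) = Add(1, Add(Rational(-2, 3), Mul(Rational(-1, 18), p))) = Add(Rational(1, 3), Mul(Rational(-1, 18), p)))
Add(Function('L')(0, -26), Mul(-1, Function('S')(-36))) = Add(Add(Rational(1, 3), Mul(Rational(-1, 18), -26)), Mul(-1, -48)) = Add(Add(Rational(1, 3), Rational(13, 9)), 48) = Add(Rational(16, 9), 48) = Rational(448, 9)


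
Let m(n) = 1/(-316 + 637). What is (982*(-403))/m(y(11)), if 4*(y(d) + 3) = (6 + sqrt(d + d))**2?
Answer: -127034466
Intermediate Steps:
y(d) = -3 + (6 + sqrt(2)*sqrt(d))**2/4 (y(d) = -3 + (6 + sqrt(d + d))**2/4 = -3 + (6 + sqrt(2*d))**2/4 = -3 + (6 + sqrt(2)*sqrt(d))**2/4)
m(n) = 1/321
(982*(-403))/m(y(11)) = (982*(-403))/(1/321) = -395746*321 = -127034466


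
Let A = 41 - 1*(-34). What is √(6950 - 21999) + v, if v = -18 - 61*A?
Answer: -4593 + I*√15049 ≈ -4593.0 + 122.67*I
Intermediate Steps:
A = 75 (A = 41 + 34 = 75)
v = -4593 (v = -18 - 61*75 = -18 - 4575 = -4593)
√(6950 - 21999) + v = √(6950 - 21999) - 4593 = √(-15049) - 4593 = I*√15049 - 4593 = -4593 + I*√15049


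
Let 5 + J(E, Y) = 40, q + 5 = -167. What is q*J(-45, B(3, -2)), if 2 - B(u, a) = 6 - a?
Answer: -6020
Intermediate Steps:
q = -172 (q = -5 - 167 = -172)
B(u, a) = -4 + a (B(u, a) = 2 - (6 - a) = 2 + (-6 + a) = -4 + a)
J(E, Y) = 35 (J(E, Y) = -5 + 40 = 35)
q*J(-45, B(3, -2)) = -172*35 = -6020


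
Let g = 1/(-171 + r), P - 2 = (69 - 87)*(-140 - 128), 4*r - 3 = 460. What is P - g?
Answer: 1066550/221 ≈ 4826.0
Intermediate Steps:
r = 463/4 (r = 3/4 + (1/4)*460 = 3/4 + 115 = 463/4 ≈ 115.75)
P = 4826 (P = 2 + (69 - 87)*(-140 - 128) = 2 - 18*(-268) = 2 + 4824 = 4826)
g = -4/221 (g = 1/(-171 + 463/4) = 1/(-221/4) = -4/221 ≈ -0.018100)
P - g = 4826 - 1*(-4/221) = 4826 + 4/221 = 1066550/221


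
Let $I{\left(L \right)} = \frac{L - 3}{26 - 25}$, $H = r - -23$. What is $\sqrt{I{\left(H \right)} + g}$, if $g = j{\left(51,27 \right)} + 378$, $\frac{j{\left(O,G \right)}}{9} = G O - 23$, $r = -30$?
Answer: $\sqrt{12554} \approx 112.04$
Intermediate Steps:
$j{\left(O,G \right)} = -207 + 9 G O$ ($j{\left(O,G \right)} = 9 \left(G O - 23\right) = 9 \left(-23 + G O\right) = -207 + 9 G O$)
$H = -7$ ($H = -30 - -23 = -30 + 23 = -7$)
$I{\left(L \right)} = -3 + L$ ($I{\left(L \right)} = \frac{-3 + L}{1} = \left(-3 + L\right) 1 = -3 + L$)
$g = 12564$ ($g = \left(-207 + 9 \cdot 27 \cdot 51\right) + 378 = \left(-207 + 12393\right) + 378 = 12186 + 378 = 12564$)
$\sqrt{I{\left(H \right)} + g} = \sqrt{\left(-3 - 7\right) + 12564} = \sqrt{-10 + 12564} = \sqrt{12554}$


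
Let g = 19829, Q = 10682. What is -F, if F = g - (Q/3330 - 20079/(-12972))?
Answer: -6205384957/313020 ≈ -19824.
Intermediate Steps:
F = 6205384957/313020 (F = 19829 - (10682/3330 - 20079/(-12972)) = 19829 - (10682*(1/3330) - 20079*(-1/12972)) = 19829 - (5341/1665 + 291/188) = 19829 - 1*1488623/313020 = 19829 - 1488623/313020 = 6205384957/313020 ≈ 19824.)
-F = -1*6205384957/313020 = -6205384957/313020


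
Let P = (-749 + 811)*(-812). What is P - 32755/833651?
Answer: -41969358699/833651 ≈ -50344.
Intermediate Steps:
P = -50344 (P = 62*(-812) = -50344)
P - 32755/833651 = -50344 - 32755/833651 = -41969358699/833651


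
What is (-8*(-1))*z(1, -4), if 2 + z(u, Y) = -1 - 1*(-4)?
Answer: 8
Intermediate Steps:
z(u, Y) = 1 (z(u, Y) = -2 + (-1 - 1*(-4)) = -2 + (-1 + 4) = -2 + 3 = 1)
(-8*(-1))*z(1, -4) = -8*(-1)*1 = 8*1 = 8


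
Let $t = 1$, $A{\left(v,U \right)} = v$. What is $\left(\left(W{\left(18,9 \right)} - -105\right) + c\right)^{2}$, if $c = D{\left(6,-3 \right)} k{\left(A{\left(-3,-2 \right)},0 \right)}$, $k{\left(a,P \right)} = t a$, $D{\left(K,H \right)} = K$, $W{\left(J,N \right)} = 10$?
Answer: $9409$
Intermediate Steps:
$k{\left(a,P \right)} = a$ ($k{\left(a,P \right)} = 1 a = a$)
$c = -18$ ($c = 6 \left(-3\right) = -18$)
$\left(\left(W{\left(18,9 \right)} - -105\right) + c\right)^{2} = \left(\left(10 - -105\right) - 18\right)^{2} = \left(\left(10 + 105\right) - 18\right)^{2} = \left(115 - 18\right)^{2} = 97^{2} = 9409$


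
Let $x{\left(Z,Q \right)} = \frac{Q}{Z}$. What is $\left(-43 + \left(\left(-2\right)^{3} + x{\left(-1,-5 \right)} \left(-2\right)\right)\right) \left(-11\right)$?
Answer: $671$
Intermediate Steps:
$\left(-43 + \left(\left(-2\right)^{3} + x{\left(-1,-5 \right)} \left(-2\right)\right)\right) \left(-11\right) = \left(-43 + \left(\left(-2\right)^{3} + - \frac{5}{-1} \left(-2\right)\right)\right) \left(-11\right) = \left(-43 + \left(-8 + \left(-5\right) \left(-1\right) \left(-2\right)\right)\right) \left(-11\right) = \left(-43 + \left(-8 + 5 \left(-2\right)\right)\right) \left(-11\right) = \left(-43 - 18\right) \left(-11\right) = \left(-61\right) \left(-11\right) = 671$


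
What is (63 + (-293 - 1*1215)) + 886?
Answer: -559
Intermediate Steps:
(63 + (-293 - 1*1215)) + 886 = (63 + (-293 - 1215)) + 886 = (63 - 1508) + 886 = -1445 + 886 = -559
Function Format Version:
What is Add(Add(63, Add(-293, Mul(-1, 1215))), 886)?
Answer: -559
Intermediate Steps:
Add(Add(63, Add(-293, Mul(-1, 1215))), 886) = Add(Add(63, Add(-293, -1215)), 886) = Add(Add(63, -1508), 886) = Add(-1445, 886) = -559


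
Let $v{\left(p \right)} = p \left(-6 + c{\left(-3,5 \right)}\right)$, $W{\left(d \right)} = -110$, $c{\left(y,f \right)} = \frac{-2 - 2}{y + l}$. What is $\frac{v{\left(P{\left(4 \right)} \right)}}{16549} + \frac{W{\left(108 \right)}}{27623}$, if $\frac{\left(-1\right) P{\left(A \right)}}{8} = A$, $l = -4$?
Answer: $\frac{1097202}{168417431} \approx 0.0065148$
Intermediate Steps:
$c{\left(y,f \right)} = - \frac{4}{-4 + y}$ ($c{\left(y,f \right)} = \frac{-2 - 2}{y - 4} = - \frac{4}{-4 + y}$)
$P{\left(A \right)} = - 8 A$
$v{\left(p \right)} = - \frac{38 p}{7}$ ($v{\left(p \right)} = p \left(-6 - \frac{4}{-4 - 3}\right) = p \left(-6 - \frac{4}{-7}\right) = p \left(-6 - - \frac{4}{7}\right) = p \left(-6 + \frac{4}{7}\right) = p \left(- \frac{38}{7}\right) = - \frac{38 p}{7}$)
$\frac{v{\left(P{\left(4 \right)} \right)}}{16549} + \frac{W{\left(108 \right)}}{27623} = \frac{\left(- \frac{38}{7}\right) \left(\left(-8\right) 4\right)}{16549} - \frac{110}{27623} = \left(- \frac{38}{7}\right) \left(-32\right) \frac{1}{16549} - \frac{110}{27623} = \frac{1216}{7} \cdot \frac{1}{16549} - \frac{110}{27623} = \frac{64}{6097} - \frac{110}{27623} = \frac{1097202}{168417431}$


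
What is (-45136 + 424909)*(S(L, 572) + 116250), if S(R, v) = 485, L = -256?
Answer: 44332801155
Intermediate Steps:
(-45136 + 424909)*(S(L, 572) + 116250) = (-45136 + 424909)*(485 + 116250) = 379773*116735 = 44332801155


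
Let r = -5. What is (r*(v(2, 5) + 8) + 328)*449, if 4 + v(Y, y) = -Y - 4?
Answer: 151762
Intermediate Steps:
v(Y, y) = -8 - Y (v(Y, y) = -4 + (-Y - 4) = -4 + (-4 - Y) = -8 - Y)
(r*(v(2, 5) + 8) + 328)*449 = (-5*((-8 - 1*2) + 8) + 328)*449 = (-5*((-8 - 2) + 8) + 328)*449 = (-5*(-10 + 8) + 328)*449 = (-5*(-2) + 328)*449 = (10 + 328)*449 = 338*449 = 151762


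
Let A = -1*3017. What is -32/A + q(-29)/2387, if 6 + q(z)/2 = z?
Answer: -19258/1028797 ≈ -0.018719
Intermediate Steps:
q(z) = -12 + 2*z
A = -3017
-32/A + q(-29)/2387 = -32/(-3017) + (-12 + 2*(-29))/2387 = -32*(-1/3017) + (-12 - 58)*(1/2387) = 32/3017 - 70*1/2387 = 32/3017 - 10/341 = -19258/1028797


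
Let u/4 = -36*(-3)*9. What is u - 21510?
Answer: -17622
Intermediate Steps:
u = 3888 (u = 4*(-36*(-3)*9) = 4*(108*9) = 4*972 = 3888)
u - 21510 = 3888 - 21510 = -17622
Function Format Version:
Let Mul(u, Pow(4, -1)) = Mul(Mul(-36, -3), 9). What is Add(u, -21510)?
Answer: -17622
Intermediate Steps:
u = 3888 (u = Mul(4, Mul(Mul(-36, -3), 9)) = Mul(4, Mul(108, 9)) = Mul(4, 972) = 3888)
Add(u, -21510) = Add(3888, -21510) = -17622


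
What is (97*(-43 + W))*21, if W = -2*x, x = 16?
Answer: -152775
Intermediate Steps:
W = -32 (W = -2*16 = -32)
(97*(-43 + W))*21 = (97*(-43 - 32))*21 = (97*(-75))*21 = -7275*21 = -152775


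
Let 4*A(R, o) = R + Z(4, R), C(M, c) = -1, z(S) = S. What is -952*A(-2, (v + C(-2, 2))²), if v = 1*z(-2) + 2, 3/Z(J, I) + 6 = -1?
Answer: 578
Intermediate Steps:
Z(J, I) = -3/7 (Z(J, I) = 3/(-6 - 1) = 3/(-7) = 3*(-⅐) = -3/7)
v = 0 (v = 1*(-2) + 2 = -2 + 2 = 0)
A(R, o) = -3/28 + R/4 (A(R, o) = (R - 3/7)/4 = (-3/7 + R)/4 = -3/28 + R/4)
-952*A(-2, (v + C(-2, 2))²) = -952*(-3/28 + (¼)*(-2)) = -952*(-3/28 - ½) = -952*(-17/28) = 578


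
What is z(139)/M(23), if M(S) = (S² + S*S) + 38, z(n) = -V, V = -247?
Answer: 247/1096 ≈ 0.22536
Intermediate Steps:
z(n) = 247 (z(n) = -1*(-247) = 247)
M(S) = 38 + 2*S² (M(S) = (S² + S²) + 38 = 2*S² + 38 = 38 + 2*S²)
z(139)/M(23) = 247/(38 + 2*23²) = 247/(38 + 2*529) = 247/(38 + 1058) = 247/1096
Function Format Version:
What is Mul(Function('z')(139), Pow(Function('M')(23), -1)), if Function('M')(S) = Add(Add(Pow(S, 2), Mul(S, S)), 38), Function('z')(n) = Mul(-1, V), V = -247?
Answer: Rational(247, 1096) ≈ 0.22536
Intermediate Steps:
Function('z')(n) = 247 (Function('z')(n) = Mul(-1, -247) = 247)
Function('M')(S) = Add(38, Mul(2, Pow(S, 2))) (Function('M')(S) = Add(Add(Pow(S, 2), Pow(S, 2)), 38) = Add(Mul(2, Pow(S, 2)), 38) = Add(38, Mul(2, Pow(S, 2))))
Mul(Function('z')(139), Pow(Function('M')(23), -1)) = Mul(247, Pow(Add(38, Mul(2, Pow(23, 2))), -1)) = Mul(247, Pow(Add(38, Mul(2, 529)), -1)) = Mul(247, Pow(Add(38, 1058), -1)) = Mul(247, Pow(1096, -1)) = Mul(247, Rational(1, 1096)) = Rational(247, 1096)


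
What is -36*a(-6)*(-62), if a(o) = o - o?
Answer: 0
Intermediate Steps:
a(o) = 0
-36*a(-6)*(-62) = -36*0*(-62) = 0*(-62) = 0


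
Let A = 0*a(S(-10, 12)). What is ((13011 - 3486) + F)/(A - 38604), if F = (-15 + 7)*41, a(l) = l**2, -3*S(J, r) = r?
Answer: -9197/38604 ≈ -0.23824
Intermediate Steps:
S(J, r) = -r/3
F = -328 (F = -8*41 = -328)
A = 0 (A = 0*(-1/3*12)**2 = 0*(-4)**2 = 0*16 = 0)
((13011 - 3486) + F)/(A - 38604) = ((13011 - 3486) - 328)/(0 - 38604) = (9525 - 328)/(-38604) = 9197*(-1/38604) = -9197/38604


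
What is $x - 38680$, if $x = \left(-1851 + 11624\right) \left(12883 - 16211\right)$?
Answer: $-32563224$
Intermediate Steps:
$x = -32524544$ ($x = 9773 \left(-3328\right) = -32524544$)
$x - 38680 = -32524544 - 38680 = -32563224$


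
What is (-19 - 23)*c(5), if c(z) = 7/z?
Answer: -294/5 ≈ -58.800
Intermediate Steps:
(-19 - 23)*c(5) = (-19 - 23)*(7/5) = -294/5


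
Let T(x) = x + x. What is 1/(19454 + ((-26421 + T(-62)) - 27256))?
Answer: -1/34347 ≈ -2.9115e-5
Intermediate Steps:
T(x) = 2*x
1/(19454 + ((-26421 + T(-62)) - 27256)) = 1/(19454 + ((-26421 + 2*(-62)) - 27256)) = 1/(19454 + ((-26421 - 124) - 27256)) = 1/(19454 + (-26545 - 27256)) = 1/(19454 - 53801) = 1/(-34347) = -1/34347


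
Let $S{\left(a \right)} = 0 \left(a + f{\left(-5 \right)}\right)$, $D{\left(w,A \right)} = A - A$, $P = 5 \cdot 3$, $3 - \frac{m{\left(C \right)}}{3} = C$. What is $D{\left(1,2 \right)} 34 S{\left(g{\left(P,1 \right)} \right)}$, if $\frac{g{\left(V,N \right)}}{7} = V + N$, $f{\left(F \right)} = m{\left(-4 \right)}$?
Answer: $0$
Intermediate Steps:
$m{\left(C \right)} = 9 - 3 C$
$f{\left(F \right)} = 21$ ($f{\left(F \right)} = 9 - -12 = 9 + 12 = 21$)
$P = 15$
$D{\left(w,A \right)} = 0$
$g{\left(V,N \right)} = 7 N + 7 V$ ($g{\left(V,N \right)} = 7 \left(V + N\right) = 7 \left(N + V\right) = 7 N + 7 V$)
$S{\left(a \right)} = 0$ ($S{\left(a \right)} = 0 \left(a + 21\right) = 0 \left(21 + a\right) = 0$)
$D{\left(1,2 \right)} 34 S{\left(g{\left(P,1 \right)} \right)} = 0 \cdot 34 \cdot 0 = 0 \cdot 0 = 0$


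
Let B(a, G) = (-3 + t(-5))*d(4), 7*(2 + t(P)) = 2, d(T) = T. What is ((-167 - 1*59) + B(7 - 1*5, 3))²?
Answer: 2937796/49 ≈ 59955.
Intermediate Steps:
t(P) = -12/7 (t(P) = -2 + (⅐)*2 = -2 + 2/7 = -12/7)
B(a, G) = -132/7 (B(a, G) = (-3 - 12/7)*4 = -33/7*4 = -132/7)
((-167 - 1*59) + B(7 - 1*5, 3))² = ((-167 - 1*59) - 132/7)² = ((-167 - 59) - 132/7)² = (-226 - 132/7)² = (-1714/7)² = 2937796/49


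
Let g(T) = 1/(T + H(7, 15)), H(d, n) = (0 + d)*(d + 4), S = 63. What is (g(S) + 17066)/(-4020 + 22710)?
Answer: 2389241/2616600 ≈ 0.91311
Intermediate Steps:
H(d, n) = d*(4 + d)
g(T) = 1/(77 + T) (g(T) = 1/(T + 7*(4 + 7)) = 1/(T + 7*11) = 1/(T + 77) = 1/(77 + T))
(g(S) + 17066)/(-4020 + 22710) = (1/(77 + 63) + 17066)/(-4020 + 22710) = (1/140 + 17066)/18690 = (1/140 + 17066)*(1/18690) = (2389241/140)*(1/18690) = 2389241/2616600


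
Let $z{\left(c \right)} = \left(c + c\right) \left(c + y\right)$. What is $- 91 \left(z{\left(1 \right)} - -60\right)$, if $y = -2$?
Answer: $-5278$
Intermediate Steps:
$z{\left(c \right)} = 2 c \left(-2 + c\right)$ ($z{\left(c \right)} = \left(c + c\right) \left(c - 2\right) = 2 c \left(-2 + c\right)$)
$- 91 \left(z{\left(1 \right)} - -60\right) = - 91 \left(2 \cdot 1 \left(-2 + 1\right) - -60\right) = - 91 \left(2 \cdot 1 \left(-1\right) + \left(-189 + 249\right)\right) = - 91 \left(-2 + 60\right) = \left(-91\right) 58 = -5278$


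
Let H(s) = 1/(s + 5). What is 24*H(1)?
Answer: 4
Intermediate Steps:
H(s) = 1/(5 + s)
24*H(1) = 24/(5 + 1) = 24/6 = 24*(1/6) = 4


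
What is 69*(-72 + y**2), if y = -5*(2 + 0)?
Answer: 1932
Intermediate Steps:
y = -10 (y = -5*2 = -10)
69*(-72 + y**2) = 69*(-72 + (-10)**2) = 69*(-72 + 100) = 69*28 = 1932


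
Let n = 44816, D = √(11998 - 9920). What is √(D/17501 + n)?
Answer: √(13726468604816 + 17501*√2078)/17501 ≈ 211.70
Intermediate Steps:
D = √2078 ≈ 45.585
√(D/17501 + n) = √(√2078/17501 + 44816) = √(44816 + √2078/17501)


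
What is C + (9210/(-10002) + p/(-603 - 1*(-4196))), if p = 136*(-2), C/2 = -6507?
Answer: -77953725113/5989531 ≈ -13015.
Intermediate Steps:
C = -13014 (C = 2*(-6507) = -13014)
p = -272
C + (9210/(-10002) + p/(-603 - 1*(-4196))) = -13014 + (9210/(-10002) - 272/(-603 - 1*(-4196))) = -13014 + (9210*(-1/10002) - 272/(-603 + 4196)) = -13014 + (-1535/1667 - 272/3593) = -13014 - 5968679/5989531 = -77953725113/5989531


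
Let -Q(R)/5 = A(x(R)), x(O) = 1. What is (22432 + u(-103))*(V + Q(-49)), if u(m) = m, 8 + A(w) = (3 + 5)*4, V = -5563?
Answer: -126895707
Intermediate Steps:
A(w) = 24 (A(w) = -8 + (3 + 5)*4 = -8 + 8*4 = -8 + 32 = 24)
Q(R) = -120 (Q(R) = -5*24 = -120)
(22432 + u(-103))*(V + Q(-49)) = (22432 - 103)*(-5563 - 120) = 22329*(-5683) = -126895707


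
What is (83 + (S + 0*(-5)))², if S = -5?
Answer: 6084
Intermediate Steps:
(83 + (S + 0*(-5)))² = (83 + (-5 + 0*(-5)))² = (83 + (-5 + 0))² = (83 - 5)² = 78² = 6084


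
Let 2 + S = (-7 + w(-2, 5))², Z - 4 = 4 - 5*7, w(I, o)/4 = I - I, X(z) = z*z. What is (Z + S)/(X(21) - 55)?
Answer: 10/193 ≈ 0.051813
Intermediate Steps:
X(z) = z²
w(I, o) = 0 (w(I, o) = 4*(I - I) = 4*0 = 0)
Z = -27 (Z = 4 + (4 - 5*7) = 4 + (4 - 35) = 4 - 31 = -27)
S = 47 (S = -2 + (-7 + 0)² = -2 + (-7)² = -2 + 49 = 47)
(Z + S)/(X(21) - 55) = (-27 + 47)/(21² - 55) = 20/(441 - 55) = 20/386 = 20*(1/386) = 10/193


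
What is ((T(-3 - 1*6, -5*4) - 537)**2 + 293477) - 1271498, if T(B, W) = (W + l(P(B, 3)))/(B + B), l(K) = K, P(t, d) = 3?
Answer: -223775603/324 ≈ -6.9067e+5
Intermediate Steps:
T(B, W) = (3 + W)/(2*B) (T(B, W) = (W + 3)/(B + B) = (3 + W)/((2*B)) = (3 + W)*(1/(2*B)) = (3 + W)/(2*B))
((T(-3 - 1*6, -5*4) - 537)**2 + 293477) - 1271498 = (((3 - 5*4)/(2*(-3 - 1*6)) - 537)**2 + 293477) - 1271498 = (((3 - 20)/(2*(-3 - 6)) - 537)**2 + 293477) - 1271498 = (((1/2)*(-17)/(-9) - 537)**2 + 293477) - 1271498 = (((1/2)*(-1/9)*(-17) - 537)**2 + 293477) - 1271498 = ((17/18 - 537)**2 + 293477) - 1271498 = ((-9649/18)**2 + 293477) - 1271498 = (93103201/324 + 293477) - 1271498 = 188189749/324 - 1271498 = -223775603/324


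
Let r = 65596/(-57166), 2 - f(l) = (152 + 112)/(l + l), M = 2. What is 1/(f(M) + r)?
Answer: -28583/1862110 ≈ -0.015350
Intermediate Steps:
f(l) = 2 - 132/l (f(l) = 2 - (152 + 112)/(l + l) = 2 - 264/(2*l) = 2 - 264*1/(2*l) = 2 - 132/l)
r = -32798/28583 (r = 65596*(-1/57166) = -32798/28583 ≈ -1.1475)
1/(f(M) + r) = 1/((2 - 132/2) - 32798/28583) = 1/((2 - 132*½) - 32798/28583) = 1/((2 - 66) - 32798/28583) = 1/(-64 - 32798/28583) = 1/(-1862110/28583) = -28583/1862110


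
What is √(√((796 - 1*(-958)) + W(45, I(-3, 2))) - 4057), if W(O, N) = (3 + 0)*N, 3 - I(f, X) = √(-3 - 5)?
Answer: √(-4057 + √(1763 - 6*I*√2)) ≈ 0.0008 - 63.364*I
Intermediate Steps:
I(f, X) = 3 - 2*I*√2 (I(f, X) = 3 - √(-3 - 5) = 3 - √(-8) = 3 - 2*I*√2)
W(O, N) = 3*N
√(√((796 - 1*(-958)) + W(45, I(-3, 2))) - 4057) = √(√((796 - 1*(-958)) + 3*(3 - 2*I*√2)) - 4057) = √(√((796 + 958) + (9 - 6*I*√2)) - 4057) = √(√(1754 + (9 - 6*I*√2)) - 4057) = √(√(1763 - 6*I*√2) - 4057) = √(-4057 + √(1763 - 6*I*√2))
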